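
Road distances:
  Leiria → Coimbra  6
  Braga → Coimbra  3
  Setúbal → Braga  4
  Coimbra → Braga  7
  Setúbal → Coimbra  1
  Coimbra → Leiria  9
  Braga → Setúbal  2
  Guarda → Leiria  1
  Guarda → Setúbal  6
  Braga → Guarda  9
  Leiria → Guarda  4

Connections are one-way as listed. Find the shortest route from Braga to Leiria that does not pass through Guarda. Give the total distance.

Candidate routes:
Braga→Coimbra→Leiria: 3 + 9 = 12
Braga→Setúbal→Coimbra→Leiria: 2 + 1 + 9 = 12
Shortest: 12.

12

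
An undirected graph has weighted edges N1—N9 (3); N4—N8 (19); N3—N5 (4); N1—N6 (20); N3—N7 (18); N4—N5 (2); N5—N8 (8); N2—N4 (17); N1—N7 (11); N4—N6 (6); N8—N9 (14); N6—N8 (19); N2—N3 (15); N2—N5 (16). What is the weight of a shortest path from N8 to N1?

Comparing a few candidate routes:
N8 -> N6 -> N1: 19 + 20 = 39
N8 -> N5 -> N4 -> N6 -> N1: 8 + 2 + 6 + 20 = 36
N8 -> N9 -> N1: 14 + 3 = 17
Shortest: 17.

17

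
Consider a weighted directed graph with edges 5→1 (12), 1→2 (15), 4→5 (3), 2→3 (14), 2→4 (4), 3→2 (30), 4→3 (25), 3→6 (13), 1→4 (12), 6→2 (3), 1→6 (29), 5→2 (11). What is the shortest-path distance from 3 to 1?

35

Candidate routes:
3→6→2→4→5→1: 13 + 3 + 4 + 3 + 12 = 35
3→2→4→5→1: 30 + 4 + 3 + 12 = 49
Shortest: 35.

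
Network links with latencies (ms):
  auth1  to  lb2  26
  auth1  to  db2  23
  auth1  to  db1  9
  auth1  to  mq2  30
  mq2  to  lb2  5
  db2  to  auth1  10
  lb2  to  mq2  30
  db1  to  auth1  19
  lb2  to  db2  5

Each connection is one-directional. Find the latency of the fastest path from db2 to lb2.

36

Candidate routes:
db2→auth1→lb2: 10 + 26 = 36
db2→auth1→mq2→lb2: 10 + 30 + 5 = 45
The minimum is 36 ms.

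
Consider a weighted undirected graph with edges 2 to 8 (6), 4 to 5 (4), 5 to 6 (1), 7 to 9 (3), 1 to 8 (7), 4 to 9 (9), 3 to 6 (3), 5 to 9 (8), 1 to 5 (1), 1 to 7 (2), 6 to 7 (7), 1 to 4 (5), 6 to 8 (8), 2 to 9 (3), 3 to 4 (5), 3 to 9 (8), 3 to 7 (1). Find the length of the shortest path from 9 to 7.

Checking several routes:
9→5→1→7: 8 + 1 + 2 = 11
9→3→7: 8 + 1 = 9
9→7: 3
Shortest: 3.

3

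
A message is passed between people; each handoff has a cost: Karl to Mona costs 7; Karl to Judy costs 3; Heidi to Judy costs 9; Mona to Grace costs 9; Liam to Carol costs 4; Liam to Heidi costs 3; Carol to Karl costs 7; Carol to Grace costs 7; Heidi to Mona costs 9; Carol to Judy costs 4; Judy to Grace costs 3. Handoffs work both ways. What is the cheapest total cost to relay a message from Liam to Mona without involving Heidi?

18

Some routes from Liam to Mona avoiding Heidi:
Liam→Carol→Judy→Karl→Mona: 4 + 4 + 3 + 7 = 18
Liam→Carol→Grace→Judy→Karl→Mona: 4 + 7 + 3 + 3 + 7 = 24
Liam→Carol→Judy→Grace→Mona: 4 + 4 + 3 + 9 = 20
Liam→Carol→Karl→Mona: 4 + 7 + 7 = 18
Liam→Carol→Grace→Mona: 4 + 7 + 9 = 20
Shortest: 18.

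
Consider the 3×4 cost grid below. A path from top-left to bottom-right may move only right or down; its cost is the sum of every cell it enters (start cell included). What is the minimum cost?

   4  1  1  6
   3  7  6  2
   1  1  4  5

One optimal route is (0,0) -> (1,0) -> (2,0) -> (2,1) -> (2,2) -> (2,3).
Its cost is 4 + 3 + 1 + 1 + 4 + 5 = 18.

18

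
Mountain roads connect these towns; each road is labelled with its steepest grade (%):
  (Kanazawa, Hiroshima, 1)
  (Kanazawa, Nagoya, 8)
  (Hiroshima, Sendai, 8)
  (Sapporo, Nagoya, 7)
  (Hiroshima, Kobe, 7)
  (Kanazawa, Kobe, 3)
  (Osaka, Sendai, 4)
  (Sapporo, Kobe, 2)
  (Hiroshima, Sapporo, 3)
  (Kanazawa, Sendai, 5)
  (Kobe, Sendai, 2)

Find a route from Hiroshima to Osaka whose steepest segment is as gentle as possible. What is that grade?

4

Some routes from Hiroshima to Osaka:
Hiroshima - Sapporo - Kobe - Kanazawa - Sendai - Osaka: max(3, 2, 3, 5, 4) = 5
Hiroshima - Kobe - Sendai - Osaka: max(7, 2, 4) = 7
Hiroshima - Kanazawa - Sendai - Osaka: max(1, 5, 4) = 5
Hiroshima - Kanazawa - Kobe - Sendai - Osaka: max(1, 3, 2, 4) = 4
Hiroshima - Sapporo - Kobe - Sendai - Osaka: max(3, 2, 2, 4) = 4
Smallest bottleneck: 4%.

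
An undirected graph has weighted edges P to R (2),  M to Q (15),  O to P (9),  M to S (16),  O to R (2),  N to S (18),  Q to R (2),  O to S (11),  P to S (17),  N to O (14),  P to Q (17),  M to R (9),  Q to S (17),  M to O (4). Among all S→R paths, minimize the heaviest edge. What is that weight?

Some routes from S to R:
S→O→R: max(11, 2) = 11
S→O→M→R: max(11, 4, 9) = 11
S→O→P→R: max(11, 9, 2) = 11
Smallest bottleneck: 11.

11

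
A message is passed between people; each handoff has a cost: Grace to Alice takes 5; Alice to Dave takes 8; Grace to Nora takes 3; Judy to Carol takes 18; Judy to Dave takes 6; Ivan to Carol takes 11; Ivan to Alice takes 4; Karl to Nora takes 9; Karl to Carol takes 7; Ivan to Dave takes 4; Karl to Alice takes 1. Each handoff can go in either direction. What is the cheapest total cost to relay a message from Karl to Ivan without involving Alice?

18

Paths from Karl to Ivan avoiding Alice:
Karl -> Carol -> Ivan: 7 + 11 = 18
Karl -> Carol -> Judy -> Dave -> Ivan: 7 + 18 + 6 + 4 = 35
Shortest: 18.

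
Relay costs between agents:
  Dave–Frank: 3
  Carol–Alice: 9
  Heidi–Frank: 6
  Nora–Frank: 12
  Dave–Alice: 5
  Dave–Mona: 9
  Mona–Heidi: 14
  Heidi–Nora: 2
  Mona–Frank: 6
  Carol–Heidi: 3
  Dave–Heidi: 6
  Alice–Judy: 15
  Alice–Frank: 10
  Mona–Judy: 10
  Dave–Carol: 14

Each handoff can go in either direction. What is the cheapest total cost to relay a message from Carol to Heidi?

3

A few of the Carol→Heidi routes:
Carol - Heidi: 3
Carol - Alice - Dave - Heidi: 9 + 5 + 6 = 20
Carol - Alice - Dave - Frank - Heidi: 9 + 5 + 3 + 6 = 23
Carol - Dave - Heidi: 14 + 6 = 20
Carol - Alice - Frank - Heidi: 9 + 10 + 6 = 25
Carol - Dave - Frank - Heidi: 14 + 3 + 6 = 23
Shortest: 3.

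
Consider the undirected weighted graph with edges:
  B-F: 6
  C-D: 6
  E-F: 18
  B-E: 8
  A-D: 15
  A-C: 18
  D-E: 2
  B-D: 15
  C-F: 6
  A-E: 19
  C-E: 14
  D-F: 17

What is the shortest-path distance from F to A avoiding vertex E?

24

Some routes from F to A avoiding E:
F→D→A: 17 + 15 = 32
F→B→D→A: 6 + 15 + 15 = 36
F→C→A: 6 + 18 = 24
F→C→D→A: 6 + 6 + 15 = 27
The minimum is 24.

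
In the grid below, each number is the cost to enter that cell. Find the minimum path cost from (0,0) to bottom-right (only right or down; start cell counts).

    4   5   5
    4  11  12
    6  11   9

One optimal route is (0,0) → (1,0) → (2,0) → (2,1) → (2,2).
Its cost is 4 + 4 + 6 + 11 + 9 = 34.

34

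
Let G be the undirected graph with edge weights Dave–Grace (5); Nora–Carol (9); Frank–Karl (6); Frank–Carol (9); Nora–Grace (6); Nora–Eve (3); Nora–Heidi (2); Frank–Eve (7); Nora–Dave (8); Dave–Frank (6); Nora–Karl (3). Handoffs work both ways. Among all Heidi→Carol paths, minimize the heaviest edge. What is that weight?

A few of the Heidi→Carol routes:
Heidi→Nora→Eve→Frank→Carol: max(2, 3, 7, 9) = 9
Heidi→Nora→Grace→Dave→Frank→Carol: max(2, 6, 5, 6, 9) = 9
Heidi→Nora→Karl→Frank→Carol: max(2, 3, 6, 9) = 9
The minimum achievable maximum is 9.

9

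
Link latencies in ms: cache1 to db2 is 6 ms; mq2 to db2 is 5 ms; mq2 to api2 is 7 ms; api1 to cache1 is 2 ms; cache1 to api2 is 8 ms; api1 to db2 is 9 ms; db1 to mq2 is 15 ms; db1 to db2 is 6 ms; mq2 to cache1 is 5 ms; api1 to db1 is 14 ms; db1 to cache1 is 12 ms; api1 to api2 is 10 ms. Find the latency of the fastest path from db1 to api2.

18

A few of the db1→api2 routes:
db1 → db2 → cache1 → api2: 6 + 6 + 8 = 20
db1 → db2 → mq2 → api2: 6 + 5 + 7 = 18
db1 → mq2 → api2: 15 + 7 = 22
db1 → cache1 → api2: 12 + 8 = 20
Shortest: 18 ms.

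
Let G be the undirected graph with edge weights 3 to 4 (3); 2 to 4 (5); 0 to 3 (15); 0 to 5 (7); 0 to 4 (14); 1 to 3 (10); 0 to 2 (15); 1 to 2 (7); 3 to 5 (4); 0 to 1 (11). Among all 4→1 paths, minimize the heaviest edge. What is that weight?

Checking several routes:
4-2-1: max(5, 7) = 7
4-0-1: max(14, 11) = 14
4-3-1: max(3, 10) = 10
4-3-5-0-1: max(3, 4, 7, 11) = 11
Smallest bottleneck: 7.

7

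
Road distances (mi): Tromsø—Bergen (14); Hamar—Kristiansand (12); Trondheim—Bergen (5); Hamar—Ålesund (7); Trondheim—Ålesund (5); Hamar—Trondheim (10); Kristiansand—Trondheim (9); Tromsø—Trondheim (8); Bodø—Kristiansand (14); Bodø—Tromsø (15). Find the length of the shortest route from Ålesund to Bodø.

28

Checking several routes:
Ålesund -> Trondheim -> Tromsø -> Bodø: 5 + 8 + 15 = 28
Ålesund -> Trondheim -> Kristiansand -> Bodø: 5 + 9 + 14 = 28
Ålesund -> Trondheim -> Bergen -> Tromsø -> Bodø: 5 + 5 + 14 + 15 = 39
Ålesund -> Hamar -> Kristiansand -> Bodø: 7 + 12 + 14 = 33
Shortest: 28 mi.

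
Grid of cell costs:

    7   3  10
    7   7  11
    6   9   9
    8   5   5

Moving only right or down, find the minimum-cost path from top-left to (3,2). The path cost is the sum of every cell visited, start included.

Path [0,0] → [0,1] → [1,1] → [2,1] → [3,1] → [3,2]: 7 + 3 + 7 + 9 + 5 + 5 = 36.

36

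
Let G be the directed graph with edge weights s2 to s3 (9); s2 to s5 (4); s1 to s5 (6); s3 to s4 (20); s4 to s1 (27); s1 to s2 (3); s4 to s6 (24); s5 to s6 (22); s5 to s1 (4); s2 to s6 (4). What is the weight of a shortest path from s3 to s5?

53

Paths from s3 to s5:
s3-s4-s1-s5: 20 + 27 + 6 = 53
s3-s4-s1-s2-s5: 20 + 27 + 3 + 4 = 54
The minimum is 53.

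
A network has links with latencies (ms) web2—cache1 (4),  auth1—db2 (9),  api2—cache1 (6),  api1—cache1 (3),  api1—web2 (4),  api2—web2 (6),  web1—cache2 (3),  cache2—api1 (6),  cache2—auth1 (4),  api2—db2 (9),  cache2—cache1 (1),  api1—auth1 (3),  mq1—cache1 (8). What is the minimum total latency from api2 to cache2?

Checking several routes:
api2→web2→cache1→cache2: 6 + 4 + 1 = 11
api2→cache1→cache2: 6 + 1 = 7
api2→web2→api1→cache1→cache2: 6 + 4 + 3 + 1 = 14
The minimum is 7 ms.

7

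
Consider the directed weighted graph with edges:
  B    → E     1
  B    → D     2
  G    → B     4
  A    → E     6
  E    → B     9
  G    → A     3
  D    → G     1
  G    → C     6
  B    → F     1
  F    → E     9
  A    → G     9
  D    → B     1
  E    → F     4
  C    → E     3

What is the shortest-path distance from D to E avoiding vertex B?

Routes from D to E avoiding B:
D -> G -> C -> E: 1 + 6 + 3 = 10
D -> G -> A -> E: 1 + 3 + 6 = 10
Shortest: 10.

10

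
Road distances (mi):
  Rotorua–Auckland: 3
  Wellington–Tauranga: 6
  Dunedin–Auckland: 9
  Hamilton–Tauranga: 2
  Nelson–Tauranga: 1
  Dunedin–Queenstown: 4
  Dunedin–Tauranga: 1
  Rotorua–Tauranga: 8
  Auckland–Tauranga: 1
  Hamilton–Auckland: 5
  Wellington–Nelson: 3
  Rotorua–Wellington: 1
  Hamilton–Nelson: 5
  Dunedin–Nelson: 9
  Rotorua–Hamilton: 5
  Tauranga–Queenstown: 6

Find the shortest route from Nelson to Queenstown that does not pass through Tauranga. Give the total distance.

Comparing a few candidate routes:
Nelson-Wellington-Rotorua-Auckland-Dunedin-Queenstown: 3 + 1 + 3 + 9 + 4 = 20
Nelson-Dunedin-Queenstown: 9 + 4 = 13
Nelson-Hamilton-Auckland-Dunedin-Queenstown: 5 + 5 + 9 + 4 = 23
The minimum is 13 mi.

13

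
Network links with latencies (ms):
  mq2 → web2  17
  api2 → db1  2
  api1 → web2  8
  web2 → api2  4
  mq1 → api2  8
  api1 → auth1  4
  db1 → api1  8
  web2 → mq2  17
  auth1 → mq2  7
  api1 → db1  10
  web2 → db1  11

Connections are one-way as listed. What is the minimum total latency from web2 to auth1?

18

Candidate routes:
web2 -> api2 -> db1 -> api1 -> auth1: 4 + 2 + 8 + 4 = 18
web2 -> db1 -> api1 -> auth1: 11 + 8 + 4 = 23
The minimum is 18 ms.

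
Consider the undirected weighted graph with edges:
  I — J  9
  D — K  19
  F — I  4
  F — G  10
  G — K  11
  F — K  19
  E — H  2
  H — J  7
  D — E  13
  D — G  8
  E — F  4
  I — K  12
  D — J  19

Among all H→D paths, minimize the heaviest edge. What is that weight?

Comparing a few candidate routes:
H -> E -> F -> G -> D: max(2, 4, 10, 8) = 10
H -> E -> F -> I -> K -> G -> D: max(2, 4, 4, 12, 11, 8) = 12
H -> J -> I -> K -> G -> F -> E -> D: max(7, 9, 12, 11, 10, 4, 13) = 13
H -> E -> D: max(2, 13) = 13
H -> J -> I -> K -> G -> D: max(7, 9, 12, 11, 8) = 12
H -> J -> I -> F -> G -> D: max(7, 9, 4, 10, 8) = 10
The minimum achievable maximum is 10.

10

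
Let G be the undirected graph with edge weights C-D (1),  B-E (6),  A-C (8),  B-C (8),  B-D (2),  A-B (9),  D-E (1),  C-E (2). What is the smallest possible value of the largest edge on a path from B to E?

Checking several routes:
B→D→E: max(2, 1) = 2
B→D→C→E: max(2, 1, 2) = 2
B→E: max(6) = 6
Best route has worst link 2.

2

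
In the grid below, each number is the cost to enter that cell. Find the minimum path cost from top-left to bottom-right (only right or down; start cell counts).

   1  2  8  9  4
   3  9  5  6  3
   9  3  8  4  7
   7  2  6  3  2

Cheapest: [0,0] -> [0,1] -> [1,1] -> [2,1] -> [3,1] -> [3,2] -> [3,3] -> [3,4]
  1 + 2 + 9 + 3 + 2 + 6 + 3 + 2 = 28
(Top row then right column would cost 36.)

28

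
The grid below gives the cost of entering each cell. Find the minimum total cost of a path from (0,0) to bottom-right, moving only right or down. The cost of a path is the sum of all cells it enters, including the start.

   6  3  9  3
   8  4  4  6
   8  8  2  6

Best path: [0,0]→[0,1]→[1,1]→[1,2]→[2,2]→[2,3]
Cost: 6 + 3 + 4 + 4 + 2 + 6 = 25
For comparison, the top-then-right route costs 33.

25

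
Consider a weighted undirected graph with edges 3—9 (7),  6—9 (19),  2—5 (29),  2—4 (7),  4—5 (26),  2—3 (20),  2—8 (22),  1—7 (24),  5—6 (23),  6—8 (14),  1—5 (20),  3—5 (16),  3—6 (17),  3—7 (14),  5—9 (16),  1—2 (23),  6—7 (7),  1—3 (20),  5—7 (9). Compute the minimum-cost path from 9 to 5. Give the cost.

Comparing a few candidate routes:
9 -> 5: 16
9 -> 3 -> 5: 7 + 16 = 23
9 -> 6 -> 5: 19 + 23 = 42
9 -> 3 -> 7 -> 5: 7 + 14 + 9 = 30
9 -> 6 -> 7 -> 5: 19 + 7 + 9 = 35
9 -> 3 -> 6 -> 7 -> 5: 7 + 17 + 7 + 9 = 40
Best route has total 16.

16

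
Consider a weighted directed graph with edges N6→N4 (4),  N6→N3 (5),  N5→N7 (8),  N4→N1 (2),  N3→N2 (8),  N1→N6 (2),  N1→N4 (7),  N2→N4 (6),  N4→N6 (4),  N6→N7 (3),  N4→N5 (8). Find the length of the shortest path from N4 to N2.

17

Routes from N4 to N2:
N4 -> N6 -> N3 -> N2: 4 + 5 + 8 = 17
N4 -> N1 -> N6 -> N3 -> N2: 2 + 2 + 5 + 8 = 17
Best route has total 17.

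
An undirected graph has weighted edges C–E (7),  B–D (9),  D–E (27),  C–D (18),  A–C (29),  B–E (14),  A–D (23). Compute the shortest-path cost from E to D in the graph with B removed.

Paths from E to D avoiding B:
E - C - A - D: 7 + 29 + 23 = 59
E - C - D: 7 + 18 = 25
E - D: 27
Shortest: 25.

25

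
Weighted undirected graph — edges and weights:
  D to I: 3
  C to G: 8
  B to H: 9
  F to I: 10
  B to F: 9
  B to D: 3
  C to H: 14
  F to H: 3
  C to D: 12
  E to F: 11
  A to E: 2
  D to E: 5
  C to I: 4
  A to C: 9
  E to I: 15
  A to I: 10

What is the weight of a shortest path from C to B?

10

Comparing a few candidate routes:
C -> I -> D -> B: 4 + 3 + 3 = 10
C -> I -> F -> B: 4 + 10 + 9 = 23
C -> D -> B: 12 + 3 = 15
C -> A -> E -> D -> B: 9 + 2 + 5 + 3 = 19
C -> H -> B: 14 + 9 = 23
Best route has total 10.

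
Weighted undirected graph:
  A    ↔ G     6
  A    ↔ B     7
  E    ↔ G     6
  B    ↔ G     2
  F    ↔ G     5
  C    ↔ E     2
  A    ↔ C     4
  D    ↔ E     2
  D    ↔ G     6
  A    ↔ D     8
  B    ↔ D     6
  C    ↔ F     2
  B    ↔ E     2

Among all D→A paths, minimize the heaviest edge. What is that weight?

Comparing a few candidate routes:
D→E→G→A: max(2, 6, 6) = 6
D→E→B→G→F→C→A: max(2, 2, 2, 5, 2, 4) = 5
D→E→C→A: max(2, 2, 4) = 4
D→E→B→G→A: max(2, 2, 2, 6) = 6
Best route has worst link 4.

4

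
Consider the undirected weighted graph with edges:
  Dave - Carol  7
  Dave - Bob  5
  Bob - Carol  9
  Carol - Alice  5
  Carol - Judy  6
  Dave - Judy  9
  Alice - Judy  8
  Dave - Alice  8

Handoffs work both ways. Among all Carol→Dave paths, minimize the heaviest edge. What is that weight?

7

Some routes from Carol to Dave:
Carol→Judy→Alice→Dave: max(6, 8, 8) = 8
Carol→Alice→Dave: max(5, 8) = 8
Carol→Dave: max(7) = 7
The minimum achievable maximum is 7.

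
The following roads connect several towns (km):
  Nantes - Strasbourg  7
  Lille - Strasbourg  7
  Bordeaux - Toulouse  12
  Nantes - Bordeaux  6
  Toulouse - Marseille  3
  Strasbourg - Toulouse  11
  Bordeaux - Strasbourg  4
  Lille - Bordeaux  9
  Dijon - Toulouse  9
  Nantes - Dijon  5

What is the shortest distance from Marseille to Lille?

21

Checking several routes:
Marseille→Toulouse→Bordeaux→Lille: 3 + 12 + 9 = 24
Marseille→Toulouse→Bordeaux→Strasbourg→Lille: 3 + 12 + 4 + 7 = 26
Marseille→Toulouse→Strasbourg→Bordeaux→Lille: 3 + 11 + 4 + 9 = 27
Marseille→Toulouse→Dijon→Nantes→Bordeaux→Lille: 3 + 9 + 5 + 6 + 9 = 32
Marseille→Toulouse→Dijon→Nantes→Strasbourg→Lille: 3 + 9 + 5 + 7 + 7 = 31
Marseille→Toulouse→Strasbourg→Lille: 3 + 11 + 7 = 21
The minimum is 21 km.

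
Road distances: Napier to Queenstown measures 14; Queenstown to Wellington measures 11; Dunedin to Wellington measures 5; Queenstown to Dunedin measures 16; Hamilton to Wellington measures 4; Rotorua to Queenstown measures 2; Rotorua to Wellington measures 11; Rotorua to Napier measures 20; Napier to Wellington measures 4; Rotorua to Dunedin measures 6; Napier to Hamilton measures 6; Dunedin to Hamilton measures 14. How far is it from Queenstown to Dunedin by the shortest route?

Checking several routes:
Queenstown → Dunedin: 16
Queenstown → Wellington → Dunedin: 11 + 5 = 16
Queenstown → Rotorua → Wellington → Dunedin: 2 + 11 + 5 = 18
Queenstown → Rotorua → Dunedin: 2 + 6 = 8
The minimum is 8.

8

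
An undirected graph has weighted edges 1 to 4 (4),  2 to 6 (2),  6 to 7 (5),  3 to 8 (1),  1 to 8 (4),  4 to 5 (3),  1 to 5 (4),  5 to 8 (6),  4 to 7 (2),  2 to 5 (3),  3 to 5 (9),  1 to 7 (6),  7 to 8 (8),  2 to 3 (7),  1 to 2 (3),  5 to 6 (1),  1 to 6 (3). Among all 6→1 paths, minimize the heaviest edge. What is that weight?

3

Checking several routes:
6 - 2 - 5 - 1: max(2, 3, 4) = 4
6 - 5 - 2 - 1: max(1, 3, 3) = 3
6 - 2 - 1: max(2, 3) = 3
6 - 1: max(3) = 3
Smallest bottleneck: 3.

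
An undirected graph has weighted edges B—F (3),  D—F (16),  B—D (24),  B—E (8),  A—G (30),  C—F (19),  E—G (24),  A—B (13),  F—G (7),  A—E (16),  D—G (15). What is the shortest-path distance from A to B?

A few of the A→B routes:
A - G - E - B: 30 + 24 + 8 = 62
A - E - B: 16 + 8 = 24
A - G - F - B: 30 + 7 + 3 = 40
A - B: 13
A - E - G - F - B: 16 + 24 + 7 + 3 = 50
The minimum is 13.

13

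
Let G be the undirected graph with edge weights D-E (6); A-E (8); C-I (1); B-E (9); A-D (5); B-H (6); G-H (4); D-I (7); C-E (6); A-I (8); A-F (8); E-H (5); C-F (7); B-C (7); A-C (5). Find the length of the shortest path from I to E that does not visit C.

Routes from I to E avoiding C:
I → D → A → E: 7 + 5 + 8 = 20
I → D → E: 7 + 6 = 13
I → A → D → E: 8 + 5 + 6 = 19
I → A → E: 8 + 8 = 16
The minimum is 13.

13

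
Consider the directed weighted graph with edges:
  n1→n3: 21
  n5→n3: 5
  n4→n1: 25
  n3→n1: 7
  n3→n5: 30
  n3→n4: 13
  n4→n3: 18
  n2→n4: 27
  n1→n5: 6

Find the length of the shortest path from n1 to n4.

Paths from n1 to n4:
n1 -> n3 -> n4: 21 + 13 = 34
n1 -> n5 -> n3 -> n4: 6 + 5 + 13 = 24
The minimum is 24.

24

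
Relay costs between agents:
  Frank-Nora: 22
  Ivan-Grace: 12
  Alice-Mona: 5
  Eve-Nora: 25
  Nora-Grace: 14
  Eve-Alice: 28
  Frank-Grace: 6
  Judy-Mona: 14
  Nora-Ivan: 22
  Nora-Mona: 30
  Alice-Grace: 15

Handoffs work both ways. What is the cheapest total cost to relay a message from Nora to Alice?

Checking several routes:
Nora→Mona→Alice: 30 + 5 = 35
Nora→Grace→Alice: 14 + 15 = 29
Nora→Frank→Grace→Alice: 22 + 6 + 15 = 43
Shortest: 29.

29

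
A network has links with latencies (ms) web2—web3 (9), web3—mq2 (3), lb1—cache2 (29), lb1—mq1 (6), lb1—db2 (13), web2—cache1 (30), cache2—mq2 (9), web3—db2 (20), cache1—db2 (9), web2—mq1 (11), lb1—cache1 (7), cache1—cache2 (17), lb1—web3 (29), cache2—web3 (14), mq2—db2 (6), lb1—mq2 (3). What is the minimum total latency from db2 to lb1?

Checking several routes:
db2→mq2→web3→web2→mq1→lb1: 6 + 3 + 9 + 11 + 6 = 35
db2→mq2→lb1: 6 + 3 = 9
db2→lb1: 13
db2→web3→mq2→lb1: 20 + 3 + 3 = 26
db2→cache1→lb1: 9 + 7 = 16
The minimum is 9 ms.

9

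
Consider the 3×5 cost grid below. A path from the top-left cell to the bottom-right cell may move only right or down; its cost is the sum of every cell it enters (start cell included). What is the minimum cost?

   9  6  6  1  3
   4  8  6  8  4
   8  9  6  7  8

One optimal route is (0,0) → (0,1) → (0,2) → (0,3) → (0,4) → (1,4) → (2,4).
Its cost is 9 + 6 + 6 + 1 + 3 + 4 + 8 = 37.

37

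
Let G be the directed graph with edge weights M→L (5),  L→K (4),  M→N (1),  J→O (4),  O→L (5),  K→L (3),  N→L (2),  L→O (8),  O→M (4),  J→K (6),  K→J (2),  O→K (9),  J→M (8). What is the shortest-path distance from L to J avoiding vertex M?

Candidate routes:
L → K → J: 4 + 2 = 6
L → O → K → J: 8 + 9 + 2 = 19
Best route has total 6.

6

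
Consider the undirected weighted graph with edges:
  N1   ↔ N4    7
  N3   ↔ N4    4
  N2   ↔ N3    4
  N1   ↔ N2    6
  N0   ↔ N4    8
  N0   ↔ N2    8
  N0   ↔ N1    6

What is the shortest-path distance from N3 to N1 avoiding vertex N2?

11

Routes from N3 to N1 avoiding N2:
N3→N4→N1: 4 + 7 = 11
N3→N4→N0→N1: 4 + 8 + 6 = 18
Best route has total 11.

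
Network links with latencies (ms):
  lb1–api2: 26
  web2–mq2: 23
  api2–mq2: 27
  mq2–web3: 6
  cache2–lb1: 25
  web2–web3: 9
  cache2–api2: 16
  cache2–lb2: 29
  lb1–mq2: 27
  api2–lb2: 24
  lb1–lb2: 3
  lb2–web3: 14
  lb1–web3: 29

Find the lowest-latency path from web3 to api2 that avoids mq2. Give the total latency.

38

Checking several routes:
web3 → lb1 → lb2 → api2: 29 + 3 + 24 = 56
web3 → lb2 → lb1 → api2: 14 + 3 + 26 = 43
web3 → lb1 → api2: 29 + 26 = 55
web3 → lb2 → api2: 14 + 24 = 38
The minimum is 38 ms.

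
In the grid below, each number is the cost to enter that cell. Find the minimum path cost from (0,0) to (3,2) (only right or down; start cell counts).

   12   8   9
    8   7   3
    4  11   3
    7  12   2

Take r0c0→r0c1→r1c1→r1c2→r2c2→r3c2 for a total of 12 + 8 + 7 + 3 + 3 + 2 = 35.

35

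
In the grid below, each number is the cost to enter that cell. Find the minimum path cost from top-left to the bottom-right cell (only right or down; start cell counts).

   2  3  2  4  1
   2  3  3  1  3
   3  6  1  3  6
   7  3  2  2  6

Path [0,0] [0,1] [0,2] [1,2] [2,2] [3,2] [3,3] [3,4]: 2 + 3 + 2 + 3 + 1 + 2 + 2 + 6 = 21.
For comparison, the top-then-right route costs 27.

21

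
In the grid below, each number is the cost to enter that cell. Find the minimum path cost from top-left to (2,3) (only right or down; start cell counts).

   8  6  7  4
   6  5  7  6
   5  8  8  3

34

One optimal route is r0c0→r0c1→r0c2→r0c3→r1c3→r2c3.
Its cost is 8 + 6 + 7 + 4 + 6 + 3 = 34.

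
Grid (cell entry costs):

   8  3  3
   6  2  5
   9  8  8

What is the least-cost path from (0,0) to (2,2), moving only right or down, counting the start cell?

26

Cheapest: [0,0] [0,1] [1,1] [1,2] [2,2]
  8 + 3 + 2 + 5 + 8 = 26
(Top row then right column would cost 27.)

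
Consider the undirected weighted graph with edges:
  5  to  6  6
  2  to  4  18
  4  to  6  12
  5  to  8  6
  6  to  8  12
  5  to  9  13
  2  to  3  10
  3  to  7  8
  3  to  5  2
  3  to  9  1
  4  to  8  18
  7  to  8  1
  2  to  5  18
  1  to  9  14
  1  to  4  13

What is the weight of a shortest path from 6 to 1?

23

Checking several routes:
6 -> 8 -> 5 -> 3 -> 9 -> 1: 12 + 6 + 2 + 1 + 14 = 35
6 -> 4 -> 1: 12 + 13 = 25
6 -> 5 -> 9 -> 1: 6 + 13 + 14 = 33
6 -> 5 -> 3 -> 9 -> 1: 6 + 2 + 1 + 14 = 23
The minimum is 23.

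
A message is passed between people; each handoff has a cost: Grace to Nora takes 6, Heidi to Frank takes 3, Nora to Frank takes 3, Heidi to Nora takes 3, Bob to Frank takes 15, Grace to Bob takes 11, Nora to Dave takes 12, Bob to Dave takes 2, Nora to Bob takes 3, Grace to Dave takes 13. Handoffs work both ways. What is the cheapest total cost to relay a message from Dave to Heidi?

8

A few of the Dave→Heidi routes:
Dave-Bob-Nora-Frank-Heidi: 2 + 3 + 3 + 3 = 11
Dave-Nora-Frank-Heidi: 12 + 3 + 3 = 18
Dave-Bob-Nora-Heidi: 2 + 3 + 3 = 8
Dave-Nora-Heidi: 12 + 3 = 15
The minimum is 8.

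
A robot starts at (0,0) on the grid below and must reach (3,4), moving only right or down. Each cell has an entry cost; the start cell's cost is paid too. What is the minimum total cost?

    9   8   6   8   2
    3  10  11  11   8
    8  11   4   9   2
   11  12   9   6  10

Best path: [0,0] → [0,1] → [0,2] → [0,3] → [0,4] → [1,4] → [2,4] → [3,4]
Cost: 9 + 8 + 6 + 8 + 2 + 8 + 2 + 10 = 53

53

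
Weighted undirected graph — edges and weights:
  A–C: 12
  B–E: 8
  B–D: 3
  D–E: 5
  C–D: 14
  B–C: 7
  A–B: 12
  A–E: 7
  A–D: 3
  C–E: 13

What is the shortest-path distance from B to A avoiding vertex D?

12

Candidate routes:
B-C-A: 7 + 12 = 19
B-E-A: 8 + 7 = 15
B-A: 12
B-E-C-A: 8 + 13 + 12 = 33
B-C-E-A: 7 + 13 + 7 = 27
The minimum is 12.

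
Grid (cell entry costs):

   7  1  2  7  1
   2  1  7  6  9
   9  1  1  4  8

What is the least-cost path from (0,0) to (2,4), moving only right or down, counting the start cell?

Cheapest: (0,0) → (0,1) → (1,1) → (2,1) → (2,2) → (2,3) → (2,4)
  7 + 1 + 1 + 1 + 1 + 4 + 8 = 23
For comparison, the top-then-right route costs 35.

23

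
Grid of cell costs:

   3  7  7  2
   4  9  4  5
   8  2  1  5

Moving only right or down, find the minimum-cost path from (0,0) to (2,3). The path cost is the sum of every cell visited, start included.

23

Take [0,0] -> [1,0] -> [2,0] -> [2,1] -> [2,2] -> [2,3] for a total of 3 + 4 + 8 + 2 + 1 + 5 = 23.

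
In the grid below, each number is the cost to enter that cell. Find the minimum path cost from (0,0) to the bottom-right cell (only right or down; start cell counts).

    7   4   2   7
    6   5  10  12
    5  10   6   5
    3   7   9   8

One optimal route is (0,0) → (0,1) → (0,2) → (1,2) → (2,2) → (2,3) → (3,3).
Its cost is 7 + 4 + 2 + 10 + 6 + 5 + 8 = 42.
For comparison, the top-then-right route costs 45.

42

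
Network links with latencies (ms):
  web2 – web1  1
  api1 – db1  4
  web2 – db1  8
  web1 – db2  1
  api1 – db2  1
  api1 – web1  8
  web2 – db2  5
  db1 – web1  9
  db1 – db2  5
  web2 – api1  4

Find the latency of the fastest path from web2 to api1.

A few of the web2→api1 routes:
web2 -> web1 -> db2 -> api1: 1 + 1 + 1 = 3
web2 -> web1 -> api1: 1 + 8 = 9
web2 -> web1 -> db2 -> db1 -> api1: 1 + 1 + 5 + 4 = 11
web2 -> api1: 4
web2 -> db2 -> api1: 5 + 1 = 6
Shortest: 3 ms.

3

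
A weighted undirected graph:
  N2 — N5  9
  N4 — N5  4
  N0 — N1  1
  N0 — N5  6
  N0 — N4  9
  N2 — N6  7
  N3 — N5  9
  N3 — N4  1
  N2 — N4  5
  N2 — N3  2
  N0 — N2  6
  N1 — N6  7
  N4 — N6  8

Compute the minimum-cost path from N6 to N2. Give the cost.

Some routes from N6 to N2:
N6 -> N4 -> N3 -> N2: 8 + 1 + 2 = 11
N6 -> N4 -> N2: 8 + 5 = 13
N6 -> N2: 7
N6 -> N1 -> N0 -> N2: 7 + 1 + 6 = 14
Shortest: 7.

7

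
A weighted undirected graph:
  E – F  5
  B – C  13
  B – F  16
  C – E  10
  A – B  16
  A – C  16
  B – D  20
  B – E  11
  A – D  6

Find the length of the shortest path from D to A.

6

Some routes from D to A:
D-B-A: 20 + 16 = 36
D-B-C-A: 20 + 13 + 16 = 49
D-B-E-C-A: 20 + 11 + 10 + 16 = 57
D-A: 6
Shortest: 6.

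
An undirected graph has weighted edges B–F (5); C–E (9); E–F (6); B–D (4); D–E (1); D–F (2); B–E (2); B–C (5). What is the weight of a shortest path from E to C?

7

Checking several routes:
E - B - C: 2 + 5 = 7
E - D - F - B - C: 1 + 2 + 5 + 5 = 13
E - D - B - C: 1 + 4 + 5 = 10
E - C: 9
The minimum is 7.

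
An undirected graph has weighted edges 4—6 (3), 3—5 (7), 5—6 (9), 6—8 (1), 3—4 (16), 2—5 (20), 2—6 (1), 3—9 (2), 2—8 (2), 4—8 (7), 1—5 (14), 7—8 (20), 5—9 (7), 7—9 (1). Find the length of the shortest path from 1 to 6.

Some routes from 1 to 6:
1 - 5 - 6: 14 + 9 = 23
1 - 5 - 3 - 4 - 6: 14 + 7 + 16 + 3 = 40
1 - 5 - 9 - 3 - 4 - 6: 14 + 7 + 2 + 16 + 3 = 42
1 - 5 - 9 - 7 - 8 - 6: 14 + 7 + 1 + 20 + 1 = 43
1 - 5 - 2 - 6: 14 + 20 + 1 = 35
1 - 5 - 2 - 8 - 6: 14 + 20 + 2 + 1 = 37
Shortest: 23.

23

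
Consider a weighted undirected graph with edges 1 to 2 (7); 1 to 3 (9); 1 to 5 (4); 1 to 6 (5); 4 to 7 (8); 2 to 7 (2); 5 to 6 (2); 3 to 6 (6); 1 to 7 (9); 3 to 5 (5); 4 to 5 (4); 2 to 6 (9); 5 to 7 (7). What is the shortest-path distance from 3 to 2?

Checking several routes:
3 -> 6 -> 2: 6 + 9 = 15
3 -> 5 -> 7 -> 2: 5 + 7 + 2 = 14
3 -> 5 -> 1 -> 2: 5 + 4 + 7 = 16
Best route has total 14.

14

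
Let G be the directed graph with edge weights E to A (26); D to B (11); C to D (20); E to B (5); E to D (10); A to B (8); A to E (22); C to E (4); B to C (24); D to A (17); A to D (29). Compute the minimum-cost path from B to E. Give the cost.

Candidate routes:
B-C-D-A-E: 24 + 20 + 17 + 22 = 83
B-C-E: 24 + 4 = 28
Best route has total 28.

28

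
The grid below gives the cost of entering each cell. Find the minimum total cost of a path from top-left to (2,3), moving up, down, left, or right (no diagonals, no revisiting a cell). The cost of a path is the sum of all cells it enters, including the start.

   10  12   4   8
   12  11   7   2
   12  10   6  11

46

One optimal route is [0,0] [0,1] [0,2] [1,2] [1,3] [2,3].
Its cost is 10 + 12 + 4 + 7 + 2 + 11 = 46.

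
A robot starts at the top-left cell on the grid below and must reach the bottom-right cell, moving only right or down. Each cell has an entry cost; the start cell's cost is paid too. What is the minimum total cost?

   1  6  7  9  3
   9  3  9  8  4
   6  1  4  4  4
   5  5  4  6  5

Cheapest: r0c0→r0c1→r1c1→r2c1→r2c2→r2c3→r2c4→r3c4
  1 + 6 + 3 + 1 + 4 + 4 + 4 + 5 = 28

28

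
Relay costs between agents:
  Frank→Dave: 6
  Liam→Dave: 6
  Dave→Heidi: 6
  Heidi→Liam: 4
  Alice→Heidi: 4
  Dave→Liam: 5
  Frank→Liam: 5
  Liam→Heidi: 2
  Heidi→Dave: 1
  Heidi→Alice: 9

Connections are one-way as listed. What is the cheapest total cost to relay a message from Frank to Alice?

16

Candidate routes:
Frank → Dave → Heidi → Alice: 6 + 6 + 9 = 21
Frank → Liam → Heidi → Alice: 5 + 2 + 9 = 16
Frank → Dave → Liam → Heidi → Alice: 6 + 5 + 2 + 9 = 22
Frank → Liam → Dave → Heidi → Alice: 5 + 6 + 6 + 9 = 26
Shortest: 16.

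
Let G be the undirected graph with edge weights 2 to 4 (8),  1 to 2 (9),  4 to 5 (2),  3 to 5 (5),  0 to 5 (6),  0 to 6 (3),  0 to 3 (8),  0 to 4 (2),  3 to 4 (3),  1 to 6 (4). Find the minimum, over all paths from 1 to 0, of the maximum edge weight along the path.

Routes from 1 to 0:
1→2→4→3→0: max(9, 8, 3, 8) = 9
1→2→4→5→0: max(9, 8, 2, 6) = 9
1→2→4→3→5→0: max(9, 8, 3, 5, 6) = 9
1→6→0: max(4, 3) = 4
1→2→4→5→3→0: max(9, 8, 2, 5, 8) = 9
1→2→4→0: max(9, 8, 2) = 9
The minimum achievable maximum is 4.

4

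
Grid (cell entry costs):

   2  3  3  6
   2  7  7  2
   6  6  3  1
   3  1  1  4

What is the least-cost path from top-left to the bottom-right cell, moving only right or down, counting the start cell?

Path [0,0] → [1,0] → [2,0] → [3,0] → [3,1] → [3,2] → [3,3]: 2 + 2 + 6 + 3 + 1 + 1 + 4 = 19.

19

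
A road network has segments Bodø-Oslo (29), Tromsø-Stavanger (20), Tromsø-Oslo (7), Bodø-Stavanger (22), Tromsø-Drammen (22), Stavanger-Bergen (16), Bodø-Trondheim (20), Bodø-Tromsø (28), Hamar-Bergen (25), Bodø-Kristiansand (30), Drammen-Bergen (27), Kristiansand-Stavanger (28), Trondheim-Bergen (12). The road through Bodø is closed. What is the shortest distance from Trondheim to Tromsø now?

48

Paths from Trondheim to Tromsø avoiding Bodø:
Trondheim -> Bergen -> Drammen -> Tromsø: 12 + 27 + 22 = 61
Trondheim -> Bergen -> Stavanger -> Tromsø: 12 + 16 + 20 = 48
The minimum is 48.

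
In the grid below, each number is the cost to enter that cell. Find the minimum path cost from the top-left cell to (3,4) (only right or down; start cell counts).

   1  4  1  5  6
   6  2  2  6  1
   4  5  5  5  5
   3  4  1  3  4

21

Best path: (0,0)→(0,1)→(0,2)→(1,2)→(2,2)→(3,2)→(3,3)→(3,4)
Cost: 1 + 4 + 1 + 2 + 5 + 1 + 3 + 4 = 21
For comparison, the top-then-right route costs 27.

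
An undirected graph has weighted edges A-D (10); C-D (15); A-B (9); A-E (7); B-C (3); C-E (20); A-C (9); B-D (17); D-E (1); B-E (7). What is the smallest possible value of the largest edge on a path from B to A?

Comparing a few candidate routes:
B -> C -> A: max(3, 9) = 9
B -> E -> A: max(7, 7) = 7
B -> E -> D -> A: max(7, 1, 10) = 10
B -> A: max(9) = 9
Best route has worst link 7.

7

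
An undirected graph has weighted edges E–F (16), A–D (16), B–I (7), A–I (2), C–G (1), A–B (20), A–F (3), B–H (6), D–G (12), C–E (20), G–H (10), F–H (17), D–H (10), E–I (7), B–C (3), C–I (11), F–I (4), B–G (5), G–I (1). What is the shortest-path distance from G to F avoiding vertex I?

27

Some routes from G to F avoiding I:
G -> B -> A -> F: 5 + 20 + 3 = 28
G -> H -> F: 10 + 17 = 27
G -> C -> B -> A -> F: 1 + 3 + 20 + 3 = 27
G -> B -> H -> F: 5 + 6 + 17 = 28
G -> C -> B -> H -> F: 1 + 3 + 6 + 17 = 27
The minimum is 27.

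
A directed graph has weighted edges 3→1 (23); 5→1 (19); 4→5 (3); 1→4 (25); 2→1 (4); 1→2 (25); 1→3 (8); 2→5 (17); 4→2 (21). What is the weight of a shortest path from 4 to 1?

Paths from 4 to 1:
4-2-1: 21 + 4 = 25
4-2-5-1: 21 + 17 + 19 = 57
4-5-1: 3 + 19 = 22
Best route has total 22.

22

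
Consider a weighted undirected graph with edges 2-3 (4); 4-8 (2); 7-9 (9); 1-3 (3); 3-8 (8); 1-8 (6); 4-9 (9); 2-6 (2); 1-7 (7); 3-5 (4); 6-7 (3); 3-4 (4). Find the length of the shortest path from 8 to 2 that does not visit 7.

Candidate routes:
8 → 3 → 2: 8 + 4 = 12
8 → 4 → 3 → 2: 2 + 4 + 4 = 10
8 → 1 → 3 → 2: 6 + 3 + 4 = 13
Best route has total 10.

10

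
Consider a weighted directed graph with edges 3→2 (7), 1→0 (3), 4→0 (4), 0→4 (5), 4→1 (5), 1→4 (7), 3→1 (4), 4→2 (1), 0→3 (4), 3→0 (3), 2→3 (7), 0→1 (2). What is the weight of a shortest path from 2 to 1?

Candidate routes:
2 -> 3 -> 1: 7 + 4 = 11
2 -> 3 -> 0 -> 1: 7 + 3 + 2 = 12
2 -> 3 -> 0 -> 4 -> 1: 7 + 3 + 5 + 5 = 20
The minimum is 11.

11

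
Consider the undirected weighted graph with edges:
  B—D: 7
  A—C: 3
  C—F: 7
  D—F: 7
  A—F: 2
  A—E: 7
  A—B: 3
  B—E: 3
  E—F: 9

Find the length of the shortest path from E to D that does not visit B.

Routes from E to D avoiding B:
E-A-F-D: 7 + 2 + 7 = 16
E-F-D: 9 + 7 = 16
E-A-C-F-D: 7 + 3 + 7 + 7 = 24
The minimum is 16.

16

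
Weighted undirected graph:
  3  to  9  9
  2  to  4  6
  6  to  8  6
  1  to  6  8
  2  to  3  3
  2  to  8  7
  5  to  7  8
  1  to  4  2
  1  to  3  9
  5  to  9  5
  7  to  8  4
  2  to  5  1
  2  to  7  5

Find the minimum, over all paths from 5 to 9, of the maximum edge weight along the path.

5

A few of the 5→9 routes:
5 -> 7 -> 8 -> 6 -> 1 -> 3 -> 9: max(8, 4, 6, 8, 9, 9) = 9
5 -> 9: max(5) = 5
5 -> 7 -> 8 -> 2 -> 3 -> 9: max(8, 4, 7, 3, 9) = 9
5 -> 7 -> 8 -> 6 -> 1 -> 4 -> 2 -> 3 -> 9: max(8, 4, 6, 8, 2, 6, 3, 9) = 9
The minimum achievable maximum is 5.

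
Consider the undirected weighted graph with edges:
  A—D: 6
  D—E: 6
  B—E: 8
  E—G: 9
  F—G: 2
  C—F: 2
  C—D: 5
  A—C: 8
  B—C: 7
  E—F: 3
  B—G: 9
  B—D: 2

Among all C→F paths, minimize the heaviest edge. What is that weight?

2

A few of the C→F routes:
C -> B -> D -> E -> F: max(7, 2, 6, 3) = 7
C -> F: max(2) = 2
C -> D -> E -> F: max(5, 6, 3) = 6
The minimum achievable maximum is 2.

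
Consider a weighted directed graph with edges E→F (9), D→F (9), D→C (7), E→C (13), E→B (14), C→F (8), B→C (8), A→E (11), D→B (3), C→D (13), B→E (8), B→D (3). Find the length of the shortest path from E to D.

Routes from E to D:
E-C-D: 13 + 13 = 26
E-B-D: 14 + 3 = 17
E-B-C-D: 14 + 8 + 13 = 35
Best route has total 17.

17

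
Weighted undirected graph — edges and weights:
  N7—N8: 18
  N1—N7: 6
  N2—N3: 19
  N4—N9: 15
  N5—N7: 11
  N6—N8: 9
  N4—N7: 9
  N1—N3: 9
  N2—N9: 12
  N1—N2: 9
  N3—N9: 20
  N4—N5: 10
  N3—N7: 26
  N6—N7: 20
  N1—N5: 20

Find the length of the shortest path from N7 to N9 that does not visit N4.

27

Some routes from N7 to N9 avoiding N4:
N7→N1→N3→N2→N9: 6 + 9 + 19 + 12 = 46
N7→N1→N3→N9: 6 + 9 + 20 = 35
N7→N5→N1→N2→N9: 11 + 20 + 9 + 12 = 52
N7→N1→N2→N9: 6 + 9 + 12 = 27
N7→N1→N2→N3→N9: 6 + 9 + 19 + 20 = 54
N7→N3→N9: 26 + 20 = 46
Shortest: 27.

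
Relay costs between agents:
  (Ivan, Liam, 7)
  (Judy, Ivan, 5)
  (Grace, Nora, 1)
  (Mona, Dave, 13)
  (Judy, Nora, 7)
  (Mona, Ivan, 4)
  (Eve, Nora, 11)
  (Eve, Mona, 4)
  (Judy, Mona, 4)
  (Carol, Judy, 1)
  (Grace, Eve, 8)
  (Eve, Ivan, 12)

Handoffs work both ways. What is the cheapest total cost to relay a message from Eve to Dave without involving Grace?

Checking several routes:
Eve→Nora→Judy→Mona→Dave: 11 + 7 + 4 + 13 = 35
Eve→Mona→Dave: 4 + 13 = 17
Eve→Ivan→Judy→Mona→Dave: 12 + 5 + 4 + 13 = 34
Eve→Ivan→Mona→Dave: 12 + 4 + 13 = 29
Best route has total 17.

17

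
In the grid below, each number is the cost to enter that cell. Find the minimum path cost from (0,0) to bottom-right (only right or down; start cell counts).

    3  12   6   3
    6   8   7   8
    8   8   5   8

Cheapest: [0,0] → [1,0] → [1,1] → [1,2] → [2,2] → [2,3]
  3 + 6 + 8 + 7 + 5 + 8 = 37

37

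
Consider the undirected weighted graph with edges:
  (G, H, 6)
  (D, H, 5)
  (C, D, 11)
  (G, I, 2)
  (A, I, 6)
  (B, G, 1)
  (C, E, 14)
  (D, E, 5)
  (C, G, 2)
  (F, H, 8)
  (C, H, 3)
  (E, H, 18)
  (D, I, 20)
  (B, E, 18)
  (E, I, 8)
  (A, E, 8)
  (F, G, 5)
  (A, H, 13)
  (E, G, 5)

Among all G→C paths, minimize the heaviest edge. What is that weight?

A few of the G→C routes:
G -> I -> E -> D -> H -> C: max(2, 8, 5, 5, 3) = 8
G -> I -> A -> E -> D -> H -> C: max(2, 6, 8, 5, 5, 3) = 8
G -> C: max(2) = 2
G -> H -> C: max(6, 3) = 6
G -> E -> D -> H -> C: max(5, 5, 5, 3) = 5
Best route has worst link 2.

2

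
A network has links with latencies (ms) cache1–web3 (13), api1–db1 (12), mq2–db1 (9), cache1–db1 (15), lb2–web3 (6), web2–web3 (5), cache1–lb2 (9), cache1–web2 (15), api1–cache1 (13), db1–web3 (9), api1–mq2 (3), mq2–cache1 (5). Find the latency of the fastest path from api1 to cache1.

Some routes from api1 to cache1:
api1-mq2-cache1: 3 + 5 = 8
api1-db1-mq2-cache1: 12 + 9 + 5 = 26
api1-cache1: 13
Shortest: 8 ms.

8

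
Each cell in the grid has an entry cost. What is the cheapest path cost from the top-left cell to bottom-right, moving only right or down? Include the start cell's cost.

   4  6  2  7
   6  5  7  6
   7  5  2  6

27

Path [0,0] [0,1] [0,2] [1,2] [2,2] [2,3]: 4 + 6 + 2 + 7 + 2 + 6 = 27.
For comparison, the top-then-right route costs 31.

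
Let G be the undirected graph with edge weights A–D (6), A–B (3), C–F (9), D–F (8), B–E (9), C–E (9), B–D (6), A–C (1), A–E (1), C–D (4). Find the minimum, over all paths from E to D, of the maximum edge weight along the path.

4

Comparing a few candidate routes:
E → C → D: max(9, 4) = 9
E → A → B → D: max(1, 3, 6) = 6
E → A → D: max(1, 6) = 6
E → A → C → F → D: max(1, 1, 9, 8) = 9
E → A → C → D: max(1, 1, 4) = 4
Smallest bottleneck: 4.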